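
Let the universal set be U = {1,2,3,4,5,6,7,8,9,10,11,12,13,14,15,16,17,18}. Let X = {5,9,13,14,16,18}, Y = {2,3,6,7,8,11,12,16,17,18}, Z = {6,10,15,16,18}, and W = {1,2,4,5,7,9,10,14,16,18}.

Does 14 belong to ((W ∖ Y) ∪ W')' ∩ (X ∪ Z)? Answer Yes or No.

No

14 ∈ W and 14 ∉ Y, so 14 ∈ W ∖ Y
14 ∈ W, so 14 ∉ W'
14 ∈ (W ∖ Y) and 14 ∉ W', so 14 ∈ (W ∖ Y) ∪ W'
14 ∉ ((W ∖ Y) ∪ W')' since 14 ∈ ((W ∖ Y) ∪ W')
14 ∈ X and 14 ∉ Z, so 14 ∈ X ∪ Z
14 ∉ ((W ∖ Y) ∪ W')' and 14 ∈ (X ∪ Z), so 14 ∉ ((W ∖ Y) ∪ W')' ∩ (X ∪ Z)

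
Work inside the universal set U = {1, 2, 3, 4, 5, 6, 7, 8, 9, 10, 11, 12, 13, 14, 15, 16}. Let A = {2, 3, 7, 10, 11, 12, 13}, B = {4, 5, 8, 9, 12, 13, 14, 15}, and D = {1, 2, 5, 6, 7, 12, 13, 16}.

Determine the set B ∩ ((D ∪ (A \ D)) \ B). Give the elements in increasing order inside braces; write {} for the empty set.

{}

A \ D = {3, 10, 11}
D ∪ (A \ D) = {1, 2, 3, 5, 6, 7, 10, 11, 12, 13, 16}
(D ∪ (A \ D)) \ B = {1, 2, 3, 6, 7, 10, 11, 16}
B ∩ ((D ∪ (A \ D)) \ B) = {}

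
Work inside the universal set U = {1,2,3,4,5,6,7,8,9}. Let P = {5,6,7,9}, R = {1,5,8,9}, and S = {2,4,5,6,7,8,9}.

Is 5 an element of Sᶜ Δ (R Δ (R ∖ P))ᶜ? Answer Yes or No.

No

5 ∈ S, so 5 ∉ Sᶜ
5 ∈ R and 5 ∈ P, so 5 ∉ R ∖ P
5 ∈ R and 5 ∉ (R ∖ P), so 5 ∈ R Δ (R ∖ P)
5 ∉ (R Δ (R ∖ P))ᶜ since 5 ∈ (R Δ (R ∖ P))
5 ∉ Sᶜ and 5 ∉ (R Δ (R ∖ P))ᶜ, so 5 ∉ Sᶜ Δ (R Δ (R ∖ P))ᶜ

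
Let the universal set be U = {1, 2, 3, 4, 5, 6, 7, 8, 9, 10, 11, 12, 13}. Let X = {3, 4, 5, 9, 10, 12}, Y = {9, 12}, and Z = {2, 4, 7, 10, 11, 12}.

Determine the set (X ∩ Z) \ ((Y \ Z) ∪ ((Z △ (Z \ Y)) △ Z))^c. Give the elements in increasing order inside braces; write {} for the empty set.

{4, 10}

X ∩ Z = {4, 10, 12}
Y \ Z = {9}
Z \ Y = {2, 4, 7, 10, 11}
Z △ (Z \ Y) = {12}
(Z △ (Z \ Y)) △ Z = {2, 4, 7, 10, 11}
(Y \ Z) ∪ ((Z △ (Z \ Y)) △ Z) = {2, 4, 7, 9, 10, 11}
((Y \ Z) ∪ ((Z △ (Z \ Y)) △ Z))^c = {1, 3, 5, 6, 8, 12, 13}
(X ∩ Z) \ ((Y \ Z) ∪ ((Z △ (Z \ Y)) △ Z))^c = {4, 10}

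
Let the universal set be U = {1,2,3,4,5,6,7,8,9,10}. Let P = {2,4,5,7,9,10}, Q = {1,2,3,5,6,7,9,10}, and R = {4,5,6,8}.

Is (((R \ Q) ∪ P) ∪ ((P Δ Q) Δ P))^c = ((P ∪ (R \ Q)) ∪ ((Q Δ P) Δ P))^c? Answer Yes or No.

Yes

R \ Q = {4,8}
(R \ Q) ∪ P = {2,4,5,7,8,9,10}
P Δ Q = {1,3,4,6}
(P Δ Q) Δ P = {1,2,3,5,6,7,9,10}
((R \ Q) ∪ P) ∪ ((P Δ Q) Δ P) = {1,2,3,4,5,6,7,8,9,10}
(((R \ Q) ∪ P) ∪ ((P Δ Q) Δ P))^c = {}
P ∪ (R \ Q) = {2,4,5,7,8,9,10}
Q Δ P = {1,3,4,6}
(Q Δ P) Δ P = {1,2,3,5,6,7,9,10}
(P ∪ (R \ Q)) ∪ ((Q Δ P) Δ P) = {1,2,3,4,5,6,7,8,9,10}
((P ∪ (R \ Q)) ∪ ((Q Δ P) Δ P))^c = {}
Both equal {}, so (((R \ Q) ∪ P) ∪ ((P Δ Q) Δ P))^c = ((P ∪ (R \ Q)) ∪ ((Q Δ P) Δ P))^c.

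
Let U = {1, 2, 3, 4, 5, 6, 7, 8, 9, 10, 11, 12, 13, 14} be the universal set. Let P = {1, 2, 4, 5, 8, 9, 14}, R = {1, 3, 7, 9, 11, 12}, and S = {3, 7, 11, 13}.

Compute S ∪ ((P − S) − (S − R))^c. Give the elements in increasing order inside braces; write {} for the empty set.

{3, 6, 7, 10, 11, 12, 13}

P − S = {1, 2, 4, 5, 8, 9, 14}
S − R = {13}
(P − S) − (S − R) = {1, 2, 4, 5, 8, 9, 14}
((P − S) − (S − R))^c = {3, 6, 7, 10, 11, 12, 13}
S ∪ ((P − S) − (S − R))^c = {3, 6, 7, 10, 11, 12, 13}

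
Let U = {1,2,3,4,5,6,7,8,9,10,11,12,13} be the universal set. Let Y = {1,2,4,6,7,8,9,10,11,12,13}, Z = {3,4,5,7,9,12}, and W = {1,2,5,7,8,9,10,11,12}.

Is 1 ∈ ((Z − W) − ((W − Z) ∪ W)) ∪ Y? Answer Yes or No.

Yes

1 ∉ Z and 1 ∈ W, so 1 ∉ Z − W
1 ∈ W and 1 ∉ Z, so 1 ∈ W − Z
1 ∈ (W − Z) and 1 ∈ W, so 1 ∈ (W − Z) ∪ W
1 ∉ (Z − W) and 1 ∈ ((W − Z) ∪ W), so 1 ∉ (Z − W) − ((W − Z) ∪ W)
1 ∉ ((Z − W) − ((W − Z) ∪ W)) and 1 ∈ Y, so 1 ∈ ((Z − W) − ((W − Z) ∪ W)) ∪ Y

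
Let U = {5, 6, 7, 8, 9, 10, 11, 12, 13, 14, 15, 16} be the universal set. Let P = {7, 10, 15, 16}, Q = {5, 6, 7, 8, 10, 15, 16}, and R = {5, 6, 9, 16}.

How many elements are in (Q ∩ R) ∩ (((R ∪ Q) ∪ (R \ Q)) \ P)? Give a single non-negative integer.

2

Q ∩ R = {5, 6, 16}
R ∪ Q = {5, 6, 7, 8, 9, 10, 15, 16}
R \ Q = {9}
(R ∪ Q) ∪ (R \ Q) = {5, 6, 7, 8, 9, 10, 15, 16}
((R ∪ Q) ∪ (R \ Q)) \ P = {5, 6, 8, 9}
(Q ∩ R) ∩ (((R ∪ Q) ∪ (R \ Q)) \ P) = {5, 6}
|(Q ∩ R) ∩ (((R ∪ Q) ∪ (R \ Q)) \ P)| = 2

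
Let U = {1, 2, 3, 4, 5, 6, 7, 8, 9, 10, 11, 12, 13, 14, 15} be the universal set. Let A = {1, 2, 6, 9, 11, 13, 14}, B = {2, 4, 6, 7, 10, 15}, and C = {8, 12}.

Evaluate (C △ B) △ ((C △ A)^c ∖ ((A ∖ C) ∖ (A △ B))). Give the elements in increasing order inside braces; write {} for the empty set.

{2, 3, 5, 6, 8, 12}

C △ B = {2, 4, 6, 7, 8, 10, 12, 15}
C △ A = {1, 2, 6, 8, 9, 11, 12, 13, 14}
(C △ A)^c = {3, 4, 5, 7, 10, 15}
A ∖ C = {1, 2, 6, 9, 11, 13, 14}
A △ B = {1, 4, 7, 9, 10, 11, 13, 14, 15}
(A ∖ C) ∖ (A △ B) = {2, 6}
(C △ A)^c ∖ ((A ∖ C) ∖ (A △ B)) = {3, 4, 5, 7, 10, 15}
(C △ B) △ ((C △ A)^c ∖ ((A ∖ C) ∖ (A △ B))) = {2, 3, 5, 6, 8, 12}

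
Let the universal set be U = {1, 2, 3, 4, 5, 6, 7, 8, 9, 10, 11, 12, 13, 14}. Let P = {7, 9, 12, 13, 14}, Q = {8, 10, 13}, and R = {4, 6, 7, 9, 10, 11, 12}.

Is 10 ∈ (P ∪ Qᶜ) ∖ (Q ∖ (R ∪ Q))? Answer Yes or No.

10 ∈ Q, so 10 ∉ Qᶜ
10 ∉ P and 10 ∉ Qᶜ, so 10 ∉ P ∪ Qᶜ
10 ∈ R and 10 ∈ Q, so 10 ∈ R ∪ Q
10 ∈ Q and 10 ∈ (R ∪ Q), so 10 ∉ Q ∖ (R ∪ Q)
10 ∉ (P ∪ Qᶜ) and 10 ∉ (Q ∖ (R ∪ Q)), so 10 ∉ (P ∪ Qᶜ) ∖ (Q ∖ (R ∪ Q))

No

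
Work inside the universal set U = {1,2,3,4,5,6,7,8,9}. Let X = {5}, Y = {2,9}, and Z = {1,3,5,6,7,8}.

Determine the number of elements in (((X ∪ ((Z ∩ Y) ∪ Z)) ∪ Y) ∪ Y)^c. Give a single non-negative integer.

Z ∩ Y = {}
(Z ∩ Y) ∪ Z = {1,3,5,6,7,8}
X ∪ ((Z ∩ Y) ∪ Z) = {1,3,5,6,7,8}
(X ∪ ((Z ∩ Y) ∪ Z)) ∪ Y = {1,2,3,5,6,7,8,9}
((X ∪ ((Z ∩ Y) ∪ Z)) ∪ Y) ∪ Y = {1,2,3,5,6,7,8,9}
(((X ∪ ((Z ∩ Y) ∪ Z)) ∪ Y) ∪ Y)^c = {4}
|(((X ∪ ((Z ∩ Y) ∪ Z)) ∪ Y) ∪ Y)^c| = 1

1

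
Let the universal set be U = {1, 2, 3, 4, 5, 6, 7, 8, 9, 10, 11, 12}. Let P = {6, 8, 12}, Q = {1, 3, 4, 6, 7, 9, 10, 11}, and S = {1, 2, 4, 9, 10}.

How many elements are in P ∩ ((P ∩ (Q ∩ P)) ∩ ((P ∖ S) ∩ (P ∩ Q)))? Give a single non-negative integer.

Q ∩ P = {6}
P ∩ (Q ∩ P) = {6}
P ∖ S = {6, 8, 12}
P ∩ Q = {6}
(P ∖ S) ∩ (P ∩ Q) = {6}
(P ∩ (Q ∩ P)) ∩ ((P ∖ S) ∩ (P ∩ Q)) = {6}
P ∩ ((P ∩ (Q ∩ P)) ∩ ((P ∖ S) ∩ (P ∩ Q))) = {6}
|P ∩ ((P ∩ (Q ∩ P)) ∩ ((P ∖ S) ∩ (P ∩ Q)))| = 1

1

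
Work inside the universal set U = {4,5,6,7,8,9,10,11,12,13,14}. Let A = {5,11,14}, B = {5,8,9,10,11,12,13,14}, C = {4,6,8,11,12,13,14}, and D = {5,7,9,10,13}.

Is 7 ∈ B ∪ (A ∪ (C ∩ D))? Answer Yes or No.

7 ∉ C and 7 ∈ D, so 7 ∉ C ∩ D
7 ∉ A and 7 ∉ (C ∩ D), so 7 ∉ A ∪ (C ∩ D)
7 ∉ B and 7 ∉ (A ∪ (C ∩ D)), so 7 ∉ B ∪ (A ∪ (C ∩ D))

No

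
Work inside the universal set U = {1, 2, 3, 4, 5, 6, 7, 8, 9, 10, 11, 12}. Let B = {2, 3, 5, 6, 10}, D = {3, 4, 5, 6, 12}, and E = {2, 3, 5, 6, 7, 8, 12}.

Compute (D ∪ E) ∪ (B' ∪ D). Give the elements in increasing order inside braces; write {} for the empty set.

{1, 2, 3, 4, 5, 6, 7, 8, 9, 11, 12}

D ∪ E = {2, 3, 4, 5, 6, 7, 8, 12}
B' = {1, 4, 7, 8, 9, 11, 12}
B' ∪ D = {1, 3, 4, 5, 6, 7, 8, 9, 11, 12}
(D ∪ E) ∪ (B' ∪ D) = {1, 2, 3, 4, 5, 6, 7, 8, 9, 11, 12}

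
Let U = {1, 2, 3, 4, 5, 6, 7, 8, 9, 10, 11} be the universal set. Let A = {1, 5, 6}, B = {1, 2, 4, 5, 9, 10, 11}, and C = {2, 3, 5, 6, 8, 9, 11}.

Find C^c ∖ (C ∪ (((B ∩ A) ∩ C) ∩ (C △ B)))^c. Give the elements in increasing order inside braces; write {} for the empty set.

C^c = {1, 4, 7, 10}
B ∩ A = {1, 5}
(B ∩ A) ∩ C = {5}
C △ B = {1, 3, 4, 6, 8, 10}
((B ∩ A) ∩ C) ∩ (C △ B) = {}
C ∪ (((B ∩ A) ∩ C) ∩ (C △ B)) = {2, 3, 5, 6, 8, 9, 11}
(C ∪ (((B ∩ A) ∩ C) ∩ (C △ B)))^c = {1, 4, 7, 10}
C^c ∖ (C ∪ (((B ∩ A) ∩ C) ∩ (C △ B)))^c = {}

{}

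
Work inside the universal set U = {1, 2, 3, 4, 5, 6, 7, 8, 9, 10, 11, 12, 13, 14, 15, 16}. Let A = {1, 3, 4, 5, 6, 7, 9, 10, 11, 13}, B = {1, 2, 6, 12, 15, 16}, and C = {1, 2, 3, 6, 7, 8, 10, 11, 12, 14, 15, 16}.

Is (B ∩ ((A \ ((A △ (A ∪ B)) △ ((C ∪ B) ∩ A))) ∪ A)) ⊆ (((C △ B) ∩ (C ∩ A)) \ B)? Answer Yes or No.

No

A ∪ B = {1, 2, 3, 4, 5, 6, 7, 9, 10, 11, 12, 13, 15, 16}
A △ (A ∪ B) = {2, 12, 15, 16}
C ∪ B = {1, 2, 3, 6, 7, 8, 10, 11, 12, 14, 15, 16}
(C ∪ B) ∩ A = {1, 3, 6, 7, 10, 11}
(A △ (A ∪ B)) △ ((C ∪ B) ∩ A) = {1, 2, 3, 6, 7, 10, 11, 12, 15, 16}
A \ ((A △ (A ∪ B)) △ ((C ∪ B) ∩ A)) = {4, 5, 9, 13}
(A \ ((A △ (A ∪ B)) △ ((C ∪ B) ∩ A))) ∪ A = {1, 3, 4, 5, 6, 7, 9, 10, 11, 13}
B ∩ ((A \ ((A △ (A ∪ B)) △ ((C ∪ B) ∩ A))) ∪ A) = {1, 6}
C △ B = {3, 7, 8, 10, 11, 14}
C ∩ A = {1, 3, 6, 7, 10, 11}
(C △ B) ∩ (C ∩ A) = {3, 7, 10, 11}
((C △ B) ∩ (C ∩ A)) \ B = {3, 7, 10, 11}
1 ∈ B ∩ ((A \ ((A △ (A ∪ B)) △ ((C ∪ B) ∩ A))) ∪ A) but 1 ∉ ((C △ B) ∩ (C ∩ A)) \ B, so the inclusion fails.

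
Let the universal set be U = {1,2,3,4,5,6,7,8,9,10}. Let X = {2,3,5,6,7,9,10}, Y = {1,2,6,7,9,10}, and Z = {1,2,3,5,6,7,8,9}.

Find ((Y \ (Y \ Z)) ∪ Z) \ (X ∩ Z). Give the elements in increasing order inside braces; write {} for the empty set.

{1,8}

Y \ Z = {10}
Y \ (Y \ Z) = {1,2,6,7,9}
(Y \ (Y \ Z)) ∪ Z = {1,2,3,5,6,7,8,9}
X ∩ Z = {2,3,5,6,7,9}
((Y \ (Y \ Z)) ∪ Z) \ (X ∩ Z) = {1,8}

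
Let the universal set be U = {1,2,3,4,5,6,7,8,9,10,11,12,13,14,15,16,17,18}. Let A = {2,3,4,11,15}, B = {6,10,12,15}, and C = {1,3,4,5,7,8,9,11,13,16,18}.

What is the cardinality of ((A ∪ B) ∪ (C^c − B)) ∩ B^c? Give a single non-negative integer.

6

A ∪ B = {2,3,4,6,10,11,12,15}
C^c = {2,6,10,12,14,15,17}
C^c − B = {2,14,17}
(A ∪ B) ∪ (C^c − B) = {2,3,4,6,10,11,12,14,15,17}
B^c = {1,2,3,4,5,7,8,9,11,13,14,16,17,18}
((A ∪ B) ∪ (C^c − B)) ∩ B^c = {2,3,4,11,14,17}
|((A ∪ B) ∪ (C^c − B)) ∩ B^c| = 6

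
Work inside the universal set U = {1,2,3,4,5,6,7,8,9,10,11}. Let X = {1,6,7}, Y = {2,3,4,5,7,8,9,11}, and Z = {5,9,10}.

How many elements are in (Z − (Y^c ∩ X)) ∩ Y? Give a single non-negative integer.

2

Y^c = {1,6,10}
Y^c ∩ X = {1,6}
Z − (Y^c ∩ X) = {5,9,10}
(Z − (Y^c ∩ X)) ∩ Y = {5,9}
|(Z − (Y^c ∩ X)) ∩ Y| = 2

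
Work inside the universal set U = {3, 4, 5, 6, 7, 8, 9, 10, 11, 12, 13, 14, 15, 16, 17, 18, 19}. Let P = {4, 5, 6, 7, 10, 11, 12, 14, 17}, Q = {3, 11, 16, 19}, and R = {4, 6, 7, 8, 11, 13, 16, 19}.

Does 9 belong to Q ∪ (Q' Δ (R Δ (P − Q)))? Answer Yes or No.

9 ∉ Q, so 9 ∈ Q'
9 ∉ P and 9 ∉ Q, so 9 ∉ P − Q
9 ∉ R and 9 ∉ (P − Q), so 9 ∉ R Δ (P − Q)
9 ∈ Q' and 9 ∉ (R Δ (P − Q)), so 9 ∈ Q' Δ (R Δ (P − Q))
9 ∉ Q and 9 ∈ (Q' Δ (R Δ (P − Q))), so 9 ∈ Q ∪ (Q' Δ (R Δ (P − Q)))

Yes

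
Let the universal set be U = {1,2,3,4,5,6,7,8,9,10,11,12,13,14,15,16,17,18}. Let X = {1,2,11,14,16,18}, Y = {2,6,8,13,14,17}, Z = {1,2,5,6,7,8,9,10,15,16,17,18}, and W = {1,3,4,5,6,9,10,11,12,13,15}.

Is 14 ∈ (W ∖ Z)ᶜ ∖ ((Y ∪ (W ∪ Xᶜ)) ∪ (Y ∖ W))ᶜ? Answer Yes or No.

Yes

14 ∉ W and 14 ∉ Z, so 14 ∉ W ∖ Z
14 ∈ (W ∖ Z)ᶜ since 14 ∉ (W ∖ Z)
14 ∈ X, so 14 ∉ Xᶜ
14 ∉ W and 14 ∉ Xᶜ, so 14 ∉ W ∪ Xᶜ
14 ∈ Y and 14 ∉ (W ∪ Xᶜ), so 14 ∈ Y ∪ (W ∪ Xᶜ)
14 ∈ Y and 14 ∉ W, so 14 ∈ Y ∖ W
14 ∈ (Y ∪ (W ∪ Xᶜ)) and 14 ∈ (Y ∖ W), so 14 ∈ (Y ∪ (W ∪ Xᶜ)) ∪ (Y ∖ W)
14 ∉ ((Y ∪ (W ∪ Xᶜ)) ∪ (Y ∖ W))ᶜ since 14 ∈ ((Y ∪ (W ∪ Xᶜ)) ∪ (Y ∖ W))
14 ∈ (W ∖ Z)ᶜ and 14 ∉ ((Y ∪ (W ∪ Xᶜ)) ∪ (Y ∖ W))ᶜ, so 14 ∈ (W ∖ Z)ᶜ ∖ ((Y ∪ (W ∪ Xᶜ)) ∪ (Y ∖ W))ᶜ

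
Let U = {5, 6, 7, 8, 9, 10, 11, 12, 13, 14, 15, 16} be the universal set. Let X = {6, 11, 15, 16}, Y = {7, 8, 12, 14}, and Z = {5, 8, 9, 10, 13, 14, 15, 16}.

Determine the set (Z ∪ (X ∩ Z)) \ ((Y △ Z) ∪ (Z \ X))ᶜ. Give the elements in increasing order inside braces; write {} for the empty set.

{5, 8, 9, 10, 13, 14, 15, 16}

X ∩ Z = {15, 16}
Z ∪ (X ∩ Z) = {5, 8, 9, 10, 13, 14, 15, 16}
Y △ Z = {5, 7, 9, 10, 12, 13, 15, 16}
Z \ X = {5, 8, 9, 10, 13, 14}
(Y △ Z) ∪ (Z \ X) = {5, 7, 8, 9, 10, 12, 13, 14, 15, 16}
((Y △ Z) ∪ (Z \ X))ᶜ = {6, 11}
(Z ∪ (X ∩ Z)) \ ((Y △ Z) ∪ (Z \ X))ᶜ = {5, 8, 9, 10, 13, 14, 15, 16}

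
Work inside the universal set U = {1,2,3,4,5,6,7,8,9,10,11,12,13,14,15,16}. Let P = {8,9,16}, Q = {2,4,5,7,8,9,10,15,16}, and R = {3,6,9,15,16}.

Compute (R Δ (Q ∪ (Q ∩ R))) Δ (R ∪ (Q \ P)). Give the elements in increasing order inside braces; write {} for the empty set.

{8,9,15,16}

Q ∩ R = {9,15,16}
Q ∪ (Q ∩ R) = {2,4,5,7,8,9,10,15,16}
R Δ (Q ∪ (Q ∩ R)) = {2,3,4,5,6,7,8,10}
Q \ P = {2,4,5,7,10,15}
R ∪ (Q \ P) = {2,3,4,5,6,7,9,10,15,16}
(R Δ (Q ∪ (Q ∩ R))) Δ (R ∪ (Q \ P)) = {8,9,15,16}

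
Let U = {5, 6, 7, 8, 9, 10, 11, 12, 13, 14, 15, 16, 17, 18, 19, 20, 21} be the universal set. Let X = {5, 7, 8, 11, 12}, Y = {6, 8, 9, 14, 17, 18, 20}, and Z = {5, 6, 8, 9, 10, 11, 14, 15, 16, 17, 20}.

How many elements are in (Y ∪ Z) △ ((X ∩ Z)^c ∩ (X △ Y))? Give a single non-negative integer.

8

Y ∪ Z = {5, 6, 8, 9, 10, 11, 14, 15, 16, 17, 18, 20}
X ∩ Z = {5, 8, 11}
(X ∩ Z)^c = {6, 7, 9, 10, 12, 13, 14, 15, 16, 17, 18, 19, 20, 21}
X △ Y = {5, 6, 7, 9, 11, 12, 14, 17, 18, 20}
(X ∩ Z)^c ∩ (X △ Y) = {6, 7, 9, 12, 14, 17, 18, 20}
(Y ∪ Z) △ ((X ∩ Z)^c ∩ (X △ Y)) = {5, 7, 8, 10, 11, 12, 15, 16}
|(Y ∪ Z) △ ((X ∩ Z)^c ∩ (X △ Y))| = 8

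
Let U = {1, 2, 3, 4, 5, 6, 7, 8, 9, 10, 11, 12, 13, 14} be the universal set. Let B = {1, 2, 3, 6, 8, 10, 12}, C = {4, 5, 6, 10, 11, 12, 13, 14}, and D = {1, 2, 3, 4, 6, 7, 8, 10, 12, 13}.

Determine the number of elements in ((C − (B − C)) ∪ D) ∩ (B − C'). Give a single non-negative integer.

B − C = {1, 2, 3, 8}
C − (B − C) = {4, 5, 6, 10, 11, 12, 13, 14}
(C − (B − C)) ∪ D = {1, 2, 3, 4, 5, 6, 7, 8, 10, 11, 12, 13, 14}
C' = {1, 2, 3, 7, 8, 9}
B − C' = {6, 10, 12}
((C − (B − C)) ∪ D) ∩ (B − C') = {6, 10, 12}
|((C − (B − C)) ∪ D) ∩ (B − C')| = 3

3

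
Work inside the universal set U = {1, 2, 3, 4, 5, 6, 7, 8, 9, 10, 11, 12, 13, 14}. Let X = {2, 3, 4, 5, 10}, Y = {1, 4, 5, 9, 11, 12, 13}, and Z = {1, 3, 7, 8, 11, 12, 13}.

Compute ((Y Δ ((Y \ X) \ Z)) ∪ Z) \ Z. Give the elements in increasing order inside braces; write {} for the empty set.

{4, 5}

Y \ X = {1, 9, 11, 12, 13}
(Y \ X) \ Z = {9}
Y Δ ((Y \ X) \ Z) = {1, 4, 5, 11, 12, 13}
(Y Δ ((Y \ X) \ Z)) ∪ Z = {1, 3, 4, 5, 7, 8, 11, 12, 13}
((Y Δ ((Y \ X) \ Z)) ∪ Z) \ Z = {4, 5}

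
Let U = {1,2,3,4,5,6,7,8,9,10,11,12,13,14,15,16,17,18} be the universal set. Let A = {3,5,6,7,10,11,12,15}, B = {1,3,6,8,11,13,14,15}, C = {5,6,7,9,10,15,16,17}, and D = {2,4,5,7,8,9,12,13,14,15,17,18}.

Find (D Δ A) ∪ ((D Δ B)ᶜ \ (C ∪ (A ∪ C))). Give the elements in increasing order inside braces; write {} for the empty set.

D Δ A = {2,3,4,6,8,9,10,11,13,14,17,18}
D Δ B = {1,2,3,4,5,6,7,9,11,12,17,18}
(D Δ B)ᶜ = {8,10,13,14,15,16}
A ∪ C = {3,5,6,7,9,10,11,12,15,16,17}
C ∪ (A ∪ C) = {3,5,6,7,9,10,11,12,15,16,17}
(D Δ B)ᶜ \ (C ∪ (A ∪ C)) = {8,13,14}
(D Δ A) ∪ ((D Δ B)ᶜ \ (C ∪ (A ∪ C))) = {2,3,4,6,8,9,10,11,13,14,17,18}

{2,3,4,6,8,9,10,11,13,14,17,18}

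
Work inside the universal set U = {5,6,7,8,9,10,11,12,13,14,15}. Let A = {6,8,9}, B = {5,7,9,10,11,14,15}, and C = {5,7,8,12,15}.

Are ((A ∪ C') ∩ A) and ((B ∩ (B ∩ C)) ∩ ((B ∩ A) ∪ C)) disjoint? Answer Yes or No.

Yes

C' = {6,9,10,11,13,14}
A ∪ C' = {6,8,9,10,11,13,14}
(A ∪ C') ∩ A = {6,8,9}
B ∩ C = {5,7,15}
B ∩ (B ∩ C) = {5,7,15}
B ∩ A = {9}
(B ∩ A) ∪ C = {5,7,8,9,12,15}
(B ∩ (B ∩ C)) ∩ ((B ∩ A) ∪ C) = {5,7,15}
{6,8,9} and {5,7,15} share no elements.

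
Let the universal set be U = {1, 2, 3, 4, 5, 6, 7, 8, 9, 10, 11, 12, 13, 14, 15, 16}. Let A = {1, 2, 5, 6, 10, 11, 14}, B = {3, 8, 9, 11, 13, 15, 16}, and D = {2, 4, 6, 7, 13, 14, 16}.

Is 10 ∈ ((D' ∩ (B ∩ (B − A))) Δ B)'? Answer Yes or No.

10 ∉ D, so 10 ∈ D'
10 ∉ B and 10 ∈ A, so 10 ∉ B − A
10 ∉ B and 10 ∉ (B − A), so 10 ∉ B ∩ (B − A)
10 ∈ D' and 10 ∉ (B ∩ (B − A)), so 10 ∉ D' ∩ (B ∩ (B − A))
10 ∉ (D' ∩ (B ∩ (B − A))) and 10 ∉ B, so 10 ∉ (D' ∩ (B ∩ (B − A))) Δ B
10 ∈ ((D' ∩ (B ∩ (B − A))) Δ B)' since 10 ∉ ((D' ∩ (B ∩ (B − A))) Δ B)

Yes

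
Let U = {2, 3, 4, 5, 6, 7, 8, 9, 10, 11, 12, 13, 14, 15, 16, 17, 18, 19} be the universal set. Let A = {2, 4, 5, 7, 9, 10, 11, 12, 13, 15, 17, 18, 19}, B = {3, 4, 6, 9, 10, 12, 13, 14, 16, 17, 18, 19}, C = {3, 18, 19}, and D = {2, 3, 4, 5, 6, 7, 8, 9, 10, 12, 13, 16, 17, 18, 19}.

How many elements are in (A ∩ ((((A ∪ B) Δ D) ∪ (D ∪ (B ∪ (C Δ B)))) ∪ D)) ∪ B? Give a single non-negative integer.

17

A ∪ B = {2, 3, 4, 5, 6, 7, 9, 10, 11, 12, 13, 14, 15, 16, 17, 18, 19}
(A ∪ B) Δ D = {8, 11, 14, 15}
C Δ B = {4, 6, 9, 10, 12, 13, 14, 16, 17}
B ∪ (C Δ B) = {3, 4, 6, 9, 10, 12, 13, 14, 16, 17, 18, 19}
D ∪ (B ∪ (C Δ B)) = {2, 3, 4, 5, 6, 7, 8, 9, 10, 12, 13, 14, 16, 17, 18, 19}
((A ∪ B) Δ D) ∪ (D ∪ (B ∪ (C Δ B))) = {2, 3, 4, 5, 6, 7, 8, 9, 10, 11, 12, 13, 14, 15, 16, 17, 18, 19}
(((A ∪ B) Δ D) ∪ (D ∪ (B ∪ (C Δ B)))) ∪ D = {2, 3, 4, 5, 6, 7, 8, 9, 10, 11, 12, 13, 14, 15, 16, 17, 18, 19}
A ∩ ((((A ∪ B) Δ D) ∪ (D ∪ (B ∪ (C Δ B)))) ∪ D) = {2, 4, 5, 7, 9, 10, 11, 12, 13, 15, 17, 18, 19}
(A ∩ ((((A ∪ B) Δ D) ∪ (D ∪ (B ∪ (C Δ B)))) ∪ D)) ∪ B = {2, 3, 4, 5, 6, 7, 9, 10, 11, 12, 13, 14, 15, 16, 17, 18, 19}
|(A ∩ ((((A ∪ B) Δ D) ∪ (D ∪ (B ∪ (C Δ B)))) ∪ D)) ∪ B| = 17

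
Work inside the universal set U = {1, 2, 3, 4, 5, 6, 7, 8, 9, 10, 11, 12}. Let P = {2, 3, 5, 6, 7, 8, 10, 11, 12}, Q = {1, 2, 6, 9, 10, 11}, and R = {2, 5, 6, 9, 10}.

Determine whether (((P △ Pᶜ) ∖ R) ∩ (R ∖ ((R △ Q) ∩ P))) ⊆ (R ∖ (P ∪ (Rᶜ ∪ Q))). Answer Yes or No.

Pᶜ = {1, 4, 9}
P △ Pᶜ = {1, 2, 3, 4, 5, 6, 7, 8, 9, 10, 11, 12}
(P △ Pᶜ) ∖ R = {1, 3, 4, 7, 8, 11, 12}
R △ Q = {1, 5, 11}
(R △ Q) ∩ P = {5, 11}
R ∖ ((R △ Q) ∩ P) = {2, 6, 9, 10}
((P △ Pᶜ) ∖ R) ∩ (R ∖ ((R △ Q) ∩ P)) = {}
Rᶜ = {1, 3, 4, 7, 8, 11, 12}
Rᶜ ∪ Q = {1, 2, 3, 4, 6, 7, 8, 9, 10, 11, 12}
P ∪ (Rᶜ ∪ Q) = {1, 2, 3, 4, 5, 6, 7, 8, 9, 10, 11, 12}
R ∖ (P ∪ (Rᶜ ∪ Q)) = {}
Every element of {} is in {}, so ((P △ Pᶜ) ∖ R) ∩ (R ∖ ((R △ Q) ∩ P)) ⊆ R ∖ (P ∪ (Rᶜ ∪ Q)).

Yes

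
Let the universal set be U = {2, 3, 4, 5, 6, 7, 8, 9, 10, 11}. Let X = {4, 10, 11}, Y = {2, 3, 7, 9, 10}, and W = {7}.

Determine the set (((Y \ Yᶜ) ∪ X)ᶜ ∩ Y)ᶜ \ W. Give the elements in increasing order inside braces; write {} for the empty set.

Yᶜ = {4, 5, 6, 8, 11}
Y \ Yᶜ = {2, 3, 7, 9, 10}
(Y \ Yᶜ) ∪ X = {2, 3, 4, 7, 9, 10, 11}
((Y \ Yᶜ) ∪ X)ᶜ = {5, 6, 8}
((Y \ Yᶜ) ∪ X)ᶜ ∩ Y = {}
(((Y \ Yᶜ) ∪ X)ᶜ ∩ Y)ᶜ = {2, 3, 4, 5, 6, 7, 8, 9, 10, 11}
(((Y \ Yᶜ) ∪ X)ᶜ ∩ Y)ᶜ \ W = {2, 3, 4, 5, 6, 8, 9, 10, 11}

{2, 3, 4, 5, 6, 8, 9, 10, 11}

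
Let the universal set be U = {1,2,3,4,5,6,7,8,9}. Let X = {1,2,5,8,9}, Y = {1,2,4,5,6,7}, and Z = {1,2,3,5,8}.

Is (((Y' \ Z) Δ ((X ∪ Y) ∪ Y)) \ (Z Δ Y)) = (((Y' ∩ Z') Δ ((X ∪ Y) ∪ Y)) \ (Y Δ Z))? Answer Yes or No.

Yes

Y' = {3,8,9}
Y' \ Z = {9}
X ∪ Y = {1,2,4,5,6,7,8,9}
(X ∪ Y) ∪ Y = {1,2,4,5,6,7,8,9}
(Y' \ Z) Δ ((X ∪ Y) ∪ Y) = {1,2,4,5,6,7,8}
Z Δ Y = {3,4,6,7,8}
((Y' \ Z) Δ ((X ∪ Y) ∪ Y)) \ (Z Δ Y) = {1,2,5}
Z' = {4,6,7,9}
Y' ∩ Z' = {9}
(Y' ∩ Z') Δ ((X ∪ Y) ∪ Y) = {1,2,4,5,6,7,8}
Y Δ Z = {3,4,6,7,8}
((Y' ∩ Z') Δ ((X ∪ Y) ∪ Y)) \ (Y Δ Z) = {1,2,5}
Both equal {1,2,5}, so ((Y' \ Z) Δ ((X ∪ Y) ∪ Y)) \ (Z Δ Y) = ((Y' ∩ Z') Δ ((X ∪ Y) ∪ Y)) \ (Y Δ Z).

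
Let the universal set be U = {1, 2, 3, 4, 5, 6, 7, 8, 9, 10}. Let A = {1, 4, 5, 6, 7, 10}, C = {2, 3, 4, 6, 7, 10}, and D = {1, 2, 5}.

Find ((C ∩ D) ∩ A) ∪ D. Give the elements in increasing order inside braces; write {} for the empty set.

{1, 2, 5}

C ∩ D = {2}
(C ∩ D) ∩ A = {}
((C ∩ D) ∩ A) ∪ D = {1, 2, 5}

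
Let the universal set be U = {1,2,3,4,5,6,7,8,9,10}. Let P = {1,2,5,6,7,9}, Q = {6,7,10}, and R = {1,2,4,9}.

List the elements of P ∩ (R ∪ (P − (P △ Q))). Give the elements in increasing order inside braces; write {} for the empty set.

P △ Q = {1,2,5,9,10}
P − (P △ Q) = {6,7}
R ∪ (P − (P △ Q)) = {1,2,4,6,7,9}
P ∩ (R ∪ (P − (P △ Q))) = {1,2,6,7,9}

{1,2,6,7,9}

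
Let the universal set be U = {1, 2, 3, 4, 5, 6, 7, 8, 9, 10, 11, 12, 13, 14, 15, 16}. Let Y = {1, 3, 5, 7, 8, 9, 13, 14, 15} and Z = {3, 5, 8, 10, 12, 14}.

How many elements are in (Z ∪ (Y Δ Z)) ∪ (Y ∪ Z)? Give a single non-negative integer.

Y Δ Z = {1, 7, 9, 10, 12, 13, 15}
Z ∪ (Y Δ Z) = {1, 3, 5, 7, 8, 9, 10, 12, 13, 14, 15}
Y ∪ Z = {1, 3, 5, 7, 8, 9, 10, 12, 13, 14, 15}
(Z ∪ (Y Δ Z)) ∪ (Y ∪ Z) = {1, 3, 5, 7, 8, 9, 10, 12, 13, 14, 15}
|(Z ∪ (Y Δ Z)) ∪ (Y ∪ Z)| = 11

11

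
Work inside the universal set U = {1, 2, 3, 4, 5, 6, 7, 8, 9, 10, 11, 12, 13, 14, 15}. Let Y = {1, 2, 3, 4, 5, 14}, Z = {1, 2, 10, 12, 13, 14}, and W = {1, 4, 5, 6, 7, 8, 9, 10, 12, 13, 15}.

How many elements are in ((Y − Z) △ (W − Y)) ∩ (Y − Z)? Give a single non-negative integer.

3

Y − Z = {3, 4, 5}
W − Y = {6, 7, 8, 9, 10, 12, 13, 15}
(Y − Z) △ (W − Y) = {3, 4, 5, 6, 7, 8, 9, 10, 12, 13, 15}
((Y − Z) △ (W − Y)) ∩ (Y − Z) = {3, 4, 5}
|((Y − Z) △ (W − Y)) ∩ (Y − Z)| = 3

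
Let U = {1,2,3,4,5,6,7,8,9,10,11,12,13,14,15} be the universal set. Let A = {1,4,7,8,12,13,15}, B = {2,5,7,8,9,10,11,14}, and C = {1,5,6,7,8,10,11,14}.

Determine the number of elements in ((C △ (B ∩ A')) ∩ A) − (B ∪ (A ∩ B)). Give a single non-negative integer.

1

A' = {2,3,5,6,9,10,11,14}
B ∩ A' = {2,5,9,10,11,14}
C △ (B ∩ A') = {1,2,6,7,8,9}
(C △ (B ∩ A')) ∩ A = {1,7,8}
A ∩ B = {7,8}
B ∪ (A ∩ B) = {2,5,7,8,9,10,11,14}
((C △ (B ∩ A')) ∩ A) − (B ∪ (A ∩ B)) = {1}
|((C △ (B ∩ A')) ∩ A) − (B ∪ (A ∩ B))| = 1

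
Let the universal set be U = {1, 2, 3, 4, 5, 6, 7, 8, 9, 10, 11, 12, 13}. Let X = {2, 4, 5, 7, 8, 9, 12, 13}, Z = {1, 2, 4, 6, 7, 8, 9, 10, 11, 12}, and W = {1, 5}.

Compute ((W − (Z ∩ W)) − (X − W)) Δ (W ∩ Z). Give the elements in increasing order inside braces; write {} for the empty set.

Z ∩ W = {1}
W − (Z ∩ W) = {5}
X − W = {2, 4, 7, 8, 9, 12, 13}
(W − (Z ∩ W)) − (X − W) = {5}
W ∩ Z = {1}
((W − (Z ∩ W)) − (X − W)) Δ (W ∩ Z) = {1, 5}

{1, 5}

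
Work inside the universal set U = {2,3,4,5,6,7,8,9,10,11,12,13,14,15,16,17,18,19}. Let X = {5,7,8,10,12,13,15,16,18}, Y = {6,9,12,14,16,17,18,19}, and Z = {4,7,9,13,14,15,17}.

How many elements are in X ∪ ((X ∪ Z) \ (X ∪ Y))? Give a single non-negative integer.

X ∪ Z = {4,5,7,8,9,10,12,13,14,15,16,17,18}
X ∪ Y = {5,6,7,8,9,10,12,13,14,15,16,17,18,19}
(X ∪ Z) \ (X ∪ Y) = {4}
X ∪ ((X ∪ Z) \ (X ∪ Y)) = {4,5,7,8,10,12,13,15,16,18}
|X ∪ ((X ∪ Z) \ (X ∪ Y))| = 10

10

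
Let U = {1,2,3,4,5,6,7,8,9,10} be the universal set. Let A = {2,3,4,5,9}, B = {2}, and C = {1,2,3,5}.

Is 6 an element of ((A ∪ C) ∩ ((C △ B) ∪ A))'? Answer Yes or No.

6 ∉ A and 6 ∉ C, so 6 ∉ A ∪ C
6 ∉ C and 6 ∉ B, so 6 ∉ C △ B
6 ∉ (C △ B) and 6 ∉ A, so 6 ∉ (C △ B) ∪ A
6 ∉ (A ∪ C) and 6 ∉ ((C △ B) ∪ A), so 6 ∉ (A ∪ C) ∩ ((C △ B) ∪ A)
6 ∈ ((A ∪ C) ∩ ((C △ B) ∪ A))' since 6 ∉ ((A ∪ C) ∩ ((C △ B) ∪ A))

Yes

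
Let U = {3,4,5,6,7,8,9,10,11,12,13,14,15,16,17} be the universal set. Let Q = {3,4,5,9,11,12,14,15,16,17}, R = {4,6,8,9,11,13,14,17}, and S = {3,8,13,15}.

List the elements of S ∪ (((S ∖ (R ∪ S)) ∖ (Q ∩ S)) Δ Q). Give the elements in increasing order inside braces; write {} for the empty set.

{3,4,5,8,9,11,12,13,14,15,16,17}

R ∪ S = {3,4,6,8,9,11,13,14,15,17}
S ∖ (R ∪ S) = {}
Q ∩ S = {3,15}
(S ∖ (R ∪ S)) ∖ (Q ∩ S) = {}
((S ∖ (R ∪ S)) ∖ (Q ∩ S)) Δ Q = {3,4,5,9,11,12,14,15,16,17}
S ∪ (((S ∖ (R ∪ S)) ∖ (Q ∩ S)) Δ Q) = {3,4,5,8,9,11,12,13,14,15,16,17}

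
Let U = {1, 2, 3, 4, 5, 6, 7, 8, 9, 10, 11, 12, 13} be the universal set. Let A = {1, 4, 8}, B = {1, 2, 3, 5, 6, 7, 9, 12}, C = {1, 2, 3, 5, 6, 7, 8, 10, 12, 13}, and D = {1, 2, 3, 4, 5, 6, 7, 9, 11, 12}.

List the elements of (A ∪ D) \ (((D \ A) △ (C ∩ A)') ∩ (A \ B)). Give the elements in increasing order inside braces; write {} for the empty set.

A ∪ D = {1, 2, 3, 4, 5, 6, 7, 8, 9, 11, 12}
D \ A = {2, 3, 5, 6, 7, 9, 11, 12}
C ∩ A = {1, 8}
(C ∩ A)' = {2, 3, 4, 5, 6, 7, 9, 10, 11, 12, 13}
(D \ A) △ (C ∩ A)' = {4, 10, 13}
A \ B = {4, 8}
((D \ A) △ (C ∩ A)') ∩ (A \ B) = {4}
(A ∪ D) \ (((D \ A) △ (C ∩ A)') ∩ (A \ B)) = {1, 2, 3, 5, 6, 7, 8, 9, 11, 12}

{1, 2, 3, 5, 6, 7, 8, 9, 11, 12}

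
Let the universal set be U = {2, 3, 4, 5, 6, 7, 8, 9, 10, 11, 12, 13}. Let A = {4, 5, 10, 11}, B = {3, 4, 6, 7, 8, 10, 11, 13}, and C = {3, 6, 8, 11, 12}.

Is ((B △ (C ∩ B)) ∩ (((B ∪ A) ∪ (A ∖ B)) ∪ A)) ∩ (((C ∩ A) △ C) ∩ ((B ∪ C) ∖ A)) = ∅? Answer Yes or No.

Yes

C ∩ B = {3, 6, 8, 11}
B △ (C ∩ B) = {4, 7, 10, 13}
B ∪ A = {3, 4, 5, 6, 7, 8, 10, 11, 13}
A ∖ B = {5}
(B ∪ A) ∪ (A ∖ B) = {3, 4, 5, 6, 7, 8, 10, 11, 13}
((B ∪ A) ∪ (A ∖ B)) ∪ A = {3, 4, 5, 6, 7, 8, 10, 11, 13}
(B △ (C ∩ B)) ∩ (((B ∪ A) ∪ (A ∖ B)) ∪ A) = {4, 7, 10, 13}
C ∩ A = {11}
(C ∩ A) △ C = {3, 6, 8, 12}
B ∪ C = {3, 4, 6, 7, 8, 10, 11, 12, 13}
(B ∪ C) ∖ A = {3, 6, 7, 8, 12, 13}
((C ∩ A) △ C) ∩ ((B ∪ C) ∖ A) = {3, 6, 8, 12}
{4, 7, 10, 13} and {3, 6, 8, 12} share no elements.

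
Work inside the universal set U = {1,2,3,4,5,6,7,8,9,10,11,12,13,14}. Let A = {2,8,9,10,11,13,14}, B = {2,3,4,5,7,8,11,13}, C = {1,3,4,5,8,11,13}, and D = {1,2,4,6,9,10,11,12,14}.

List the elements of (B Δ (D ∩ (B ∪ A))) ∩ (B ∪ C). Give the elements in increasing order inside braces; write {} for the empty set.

B ∪ A = {2,3,4,5,7,8,9,10,11,13,14}
D ∩ (B ∪ A) = {2,4,9,10,11,14}
B Δ (D ∩ (B ∪ A)) = {3,5,7,8,9,10,13,14}
B ∪ C = {1,2,3,4,5,7,8,11,13}
(B Δ (D ∩ (B ∪ A))) ∩ (B ∪ C) = {3,5,7,8,13}

{3,5,7,8,13}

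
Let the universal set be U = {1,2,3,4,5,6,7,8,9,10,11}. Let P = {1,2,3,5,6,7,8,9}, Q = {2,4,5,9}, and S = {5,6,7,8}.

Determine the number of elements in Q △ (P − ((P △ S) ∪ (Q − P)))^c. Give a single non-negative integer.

P △ S = {1,2,3,9}
Q − P = {4}
(P △ S) ∪ (Q − P) = {1,2,3,4,9}
P − ((P △ S) ∪ (Q − P)) = {5,6,7,8}
(P − ((P △ S) ∪ (Q − P)))^c = {1,2,3,4,9,10,11}
Q △ (P − ((P △ S) ∪ (Q − P)))^c = {1,3,5,10,11}
|Q △ (P − ((P △ S) ∪ (Q − P)))^c| = 5

5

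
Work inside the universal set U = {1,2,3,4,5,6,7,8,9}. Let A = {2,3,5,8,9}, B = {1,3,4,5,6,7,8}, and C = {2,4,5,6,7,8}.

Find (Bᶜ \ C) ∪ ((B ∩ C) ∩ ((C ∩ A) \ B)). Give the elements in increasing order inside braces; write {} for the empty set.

Bᶜ = {2,9}
Bᶜ \ C = {9}
B ∩ C = {4,5,6,7,8}
C ∩ A = {2,5,8}
(C ∩ A) \ B = {2}
(B ∩ C) ∩ ((C ∩ A) \ B) = {}
(Bᶜ \ C) ∪ ((B ∩ C) ∩ ((C ∩ A) \ B)) = {9}

{9}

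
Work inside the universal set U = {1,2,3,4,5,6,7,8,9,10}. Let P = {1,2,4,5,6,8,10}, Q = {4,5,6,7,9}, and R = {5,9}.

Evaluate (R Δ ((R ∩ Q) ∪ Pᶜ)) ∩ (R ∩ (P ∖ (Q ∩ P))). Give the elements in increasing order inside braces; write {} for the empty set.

R ∩ Q = {5,9}
Pᶜ = {3,7,9}
(R ∩ Q) ∪ Pᶜ = {3,5,7,9}
R Δ ((R ∩ Q) ∪ Pᶜ) = {3,7}
Q ∩ P = {4,5,6}
P ∖ (Q ∩ P) = {1,2,8,10}
R ∩ (P ∖ (Q ∩ P)) = {}
(R Δ ((R ∩ Q) ∪ Pᶜ)) ∩ (R ∩ (P ∖ (Q ∩ P))) = {}

{}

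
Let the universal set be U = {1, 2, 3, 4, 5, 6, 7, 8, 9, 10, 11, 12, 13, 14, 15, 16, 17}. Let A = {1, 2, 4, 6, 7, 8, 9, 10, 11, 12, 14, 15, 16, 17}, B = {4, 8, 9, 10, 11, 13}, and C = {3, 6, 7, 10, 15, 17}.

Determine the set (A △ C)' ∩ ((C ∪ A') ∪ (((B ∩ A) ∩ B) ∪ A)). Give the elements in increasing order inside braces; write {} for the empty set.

A △ C = {1, 2, 3, 4, 8, 9, 11, 12, 14, 16}
(A △ C)' = {5, 6, 7, 10, 13, 15, 17}
A' = {3, 5, 13}
C ∪ A' = {3, 5, 6, 7, 10, 13, 15, 17}
B ∩ A = {4, 8, 9, 10, 11}
(B ∩ A) ∩ B = {4, 8, 9, 10, 11}
((B ∩ A) ∩ B) ∪ A = {1, 2, 4, 6, 7, 8, 9, 10, 11, 12, 14, 15, 16, 17}
(C ∪ A') ∪ (((B ∩ A) ∩ B) ∪ A) = {1, 2, 3, 4, 5, 6, 7, 8, 9, 10, 11, 12, 13, 14, 15, 16, 17}
(A △ C)' ∩ ((C ∪ A') ∪ (((B ∩ A) ∩ B) ∪ A)) = {5, 6, 7, 10, 13, 15, 17}

{5, 6, 7, 10, 13, 15, 17}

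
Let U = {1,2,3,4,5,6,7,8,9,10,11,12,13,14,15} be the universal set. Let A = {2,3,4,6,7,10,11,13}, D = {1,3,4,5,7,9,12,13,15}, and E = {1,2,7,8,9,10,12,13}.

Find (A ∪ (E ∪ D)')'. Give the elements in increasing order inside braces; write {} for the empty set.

E ∪ D = {1,2,3,4,5,7,8,9,10,12,13,15}
(E ∪ D)' = {6,11,14}
A ∪ (E ∪ D)' = {2,3,4,6,7,10,11,13,14}
(A ∪ (E ∪ D)')' = {1,5,8,9,12,15}

{1,5,8,9,12,15}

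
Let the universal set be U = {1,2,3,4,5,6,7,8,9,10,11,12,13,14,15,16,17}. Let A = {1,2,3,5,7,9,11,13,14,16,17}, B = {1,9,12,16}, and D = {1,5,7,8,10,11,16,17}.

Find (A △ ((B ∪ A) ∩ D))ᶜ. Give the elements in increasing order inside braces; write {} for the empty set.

{1,4,5,6,7,8,10,11,12,15,16,17}

B ∪ A = {1,2,3,5,7,9,11,12,13,14,16,17}
(B ∪ A) ∩ D = {1,5,7,11,16,17}
A △ ((B ∪ A) ∩ D) = {2,3,9,13,14}
(A △ ((B ∪ A) ∩ D))ᶜ = {1,4,5,6,7,8,10,11,12,15,16,17}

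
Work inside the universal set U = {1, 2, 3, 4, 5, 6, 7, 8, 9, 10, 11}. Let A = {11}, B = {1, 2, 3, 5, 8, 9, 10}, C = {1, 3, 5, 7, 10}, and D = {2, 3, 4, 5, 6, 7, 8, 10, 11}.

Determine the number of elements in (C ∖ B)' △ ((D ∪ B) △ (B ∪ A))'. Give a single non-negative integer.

C ∖ B = {7}
(C ∖ B)' = {1, 2, 3, 4, 5, 6, 8, 9, 10, 11}
D ∪ B = {1, 2, 3, 4, 5, 6, 7, 8, 9, 10, 11}
B ∪ A = {1, 2, 3, 5, 8, 9, 10, 11}
(D ∪ B) △ (B ∪ A) = {4, 6, 7}
((D ∪ B) △ (B ∪ A))' = {1, 2, 3, 5, 8, 9, 10, 11}
(C ∖ B)' △ ((D ∪ B) △ (B ∪ A))' = {4, 6}
|(C ∖ B)' △ ((D ∪ B) △ (B ∪ A))'| = 2

2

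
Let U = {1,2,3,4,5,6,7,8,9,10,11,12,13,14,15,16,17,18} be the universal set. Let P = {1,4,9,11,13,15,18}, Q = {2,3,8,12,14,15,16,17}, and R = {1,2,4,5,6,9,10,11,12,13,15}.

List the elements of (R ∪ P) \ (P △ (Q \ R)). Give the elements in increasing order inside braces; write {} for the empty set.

R ∪ P = {1,2,4,5,6,9,10,11,12,13,15,18}
Q \ R = {3,8,14,16,17}
P △ (Q \ R) = {1,3,4,8,9,11,13,14,15,16,17,18}
(R ∪ P) \ (P △ (Q \ R)) = {2,5,6,10,12}

{2,5,6,10,12}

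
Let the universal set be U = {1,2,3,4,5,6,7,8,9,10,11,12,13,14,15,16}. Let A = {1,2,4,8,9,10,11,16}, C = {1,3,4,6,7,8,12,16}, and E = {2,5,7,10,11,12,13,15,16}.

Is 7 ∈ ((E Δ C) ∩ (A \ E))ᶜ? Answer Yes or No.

7 ∈ E and 7 ∈ C, so 7 ∉ E Δ C
7 ∉ A and 7 ∈ E, so 7 ∉ A \ E
7 ∉ (E Δ C) and 7 ∉ (A \ E), so 7 ∉ (E Δ C) ∩ (A \ E)
7 ∈ ((E Δ C) ∩ (A \ E))ᶜ since 7 ∉ ((E Δ C) ∩ (A \ E))

Yes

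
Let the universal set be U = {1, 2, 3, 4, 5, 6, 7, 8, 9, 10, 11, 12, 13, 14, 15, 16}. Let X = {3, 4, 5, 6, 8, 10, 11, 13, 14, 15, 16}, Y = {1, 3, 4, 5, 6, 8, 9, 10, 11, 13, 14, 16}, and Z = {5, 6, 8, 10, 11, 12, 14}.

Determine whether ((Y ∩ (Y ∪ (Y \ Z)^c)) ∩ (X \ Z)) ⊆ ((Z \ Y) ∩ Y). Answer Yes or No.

No

Y \ Z = {1, 3, 4, 9, 13, 16}
(Y \ Z)^c = {2, 5, 6, 7, 8, 10, 11, 12, 14, 15}
Y ∪ (Y \ Z)^c = {1, 2, 3, 4, 5, 6, 7, 8, 9, 10, 11, 12, 13, 14, 15, 16}
Y ∩ (Y ∪ (Y \ Z)^c) = {1, 3, 4, 5, 6, 8, 9, 10, 11, 13, 14, 16}
X \ Z = {3, 4, 13, 15, 16}
(Y ∩ (Y ∪ (Y \ Z)^c)) ∩ (X \ Z) = {3, 4, 13, 16}
Z \ Y = {12}
(Z \ Y) ∩ Y = {}
3 ∈ (Y ∩ (Y ∪ (Y \ Z)^c)) ∩ (X \ Z) but 3 ∉ (Z \ Y) ∩ Y, so the inclusion fails.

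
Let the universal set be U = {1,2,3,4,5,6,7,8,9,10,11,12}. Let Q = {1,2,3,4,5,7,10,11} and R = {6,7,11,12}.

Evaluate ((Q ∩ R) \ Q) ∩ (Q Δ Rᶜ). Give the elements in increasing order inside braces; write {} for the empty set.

Q ∩ R = {7,11}
(Q ∩ R) \ Q = {}
Rᶜ = {1,2,3,4,5,8,9,10}
Q Δ Rᶜ = {7,8,9,11}
((Q ∩ R) \ Q) ∩ (Q Δ Rᶜ) = {}

{}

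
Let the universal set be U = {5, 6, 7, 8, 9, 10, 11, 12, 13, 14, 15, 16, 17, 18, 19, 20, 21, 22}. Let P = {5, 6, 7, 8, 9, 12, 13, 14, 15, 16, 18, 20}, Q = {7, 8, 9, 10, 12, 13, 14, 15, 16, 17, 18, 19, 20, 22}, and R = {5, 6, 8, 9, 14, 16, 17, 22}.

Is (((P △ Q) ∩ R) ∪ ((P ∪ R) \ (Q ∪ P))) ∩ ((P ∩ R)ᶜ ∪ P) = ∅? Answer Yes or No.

P △ Q = {5, 6, 10, 17, 19, 22}
(P △ Q) ∩ R = {5, 6, 17, 22}
P ∪ R = {5, 6, 7, 8, 9, 12, 13, 14, 15, 16, 17, 18, 20, 22}
Q ∪ P = {5, 6, 7, 8, 9, 10, 12, 13, 14, 15, 16, 17, 18, 19, 20, 22}
(P ∪ R) \ (Q ∪ P) = {}
((P △ Q) ∩ R) ∪ ((P ∪ R) \ (Q ∪ P)) = {5, 6, 17, 22}
P ∩ R = {5, 6, 8, 9, 14, 16}
(P ∩ R)ᶜ = {7, 10, 11, 12, 13, 15, 17, 18, 19, 20, 21, 22}
(P ∩ R)ᶜ ∪ P = {5, 6, 7, 8, 9, 10, 11, 12, 13, 14, 15, 16, 17, 18, 19, 20, 21, 22}
5 lies in both, so they are not disjoint.

No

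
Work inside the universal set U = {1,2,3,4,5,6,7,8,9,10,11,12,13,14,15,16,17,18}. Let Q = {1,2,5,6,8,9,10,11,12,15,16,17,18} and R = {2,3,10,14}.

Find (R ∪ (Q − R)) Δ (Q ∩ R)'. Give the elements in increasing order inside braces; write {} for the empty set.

{2,4,7,10,13}

Q − R = {1,5,6,8,9,11,12,15,16,17,18}
R ∪ (Q − R) = {1,2,3,5,6,8,9,10,11,12,14,15,16,17,18}
Q ∩ R = {2,10}
(Q ∩ R)' = {1,3,4,5,6,7,8,9,11,12,13,14,15,16,17,18}
(R ∪ (Q − R)) Δ (Q ∩ R)' = {2,4,7,10,13}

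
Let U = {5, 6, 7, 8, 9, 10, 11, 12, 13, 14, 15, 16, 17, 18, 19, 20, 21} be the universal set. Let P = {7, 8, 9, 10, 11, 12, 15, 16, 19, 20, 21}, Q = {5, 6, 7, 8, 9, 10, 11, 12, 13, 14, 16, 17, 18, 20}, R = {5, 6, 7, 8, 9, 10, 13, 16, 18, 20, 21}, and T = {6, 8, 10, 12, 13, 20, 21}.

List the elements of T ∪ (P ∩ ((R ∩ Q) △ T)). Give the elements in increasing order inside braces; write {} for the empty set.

R ∩ Q = {5, 6, 7, 8, 9, 10, 13, 16, 18, 20}
(R ∩ Q) △ T = {5, 7, 9, 12, 16, 18, 21}
P ∩ ((R ∩ Q) △ T) = {7, 9, 12, 16, 21}
T ∪ (P ∩ ((R ∩ Q) △ T)) = {6, 7, 8, 9, 10, 12, 13, 16, 20, 21}

{6, 7, 8, 9, 10, 12, 13, 16, 20, 21}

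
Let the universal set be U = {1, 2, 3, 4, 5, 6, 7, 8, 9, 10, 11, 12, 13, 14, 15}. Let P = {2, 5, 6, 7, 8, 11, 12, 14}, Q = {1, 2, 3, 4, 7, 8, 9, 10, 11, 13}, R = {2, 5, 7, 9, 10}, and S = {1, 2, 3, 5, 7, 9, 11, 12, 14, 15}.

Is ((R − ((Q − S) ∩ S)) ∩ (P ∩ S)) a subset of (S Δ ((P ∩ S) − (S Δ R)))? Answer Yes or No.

No

Q − S = {4, 8, 10, 13}
(Q − S) ∩ S = {}
R − ((Q − S) ∩ S) = {2, 5, 7, 9, 10}
P ∩ S = {2, 5, 7, 11, 12, 14}
(R − ((Q − S) ∩ S)) ∩ (P ∩ S) = {2, 5, 7}
S Δ R = {1, 3, 10, 11, 12, 14, 15}
(P ∩ S) − (S Δ R) = {2, 5, 7}
S Δ ((P ∩ S) − (S Δ R)) = {1, 3, 9, 11, 12, 14, 15}
2 ∈ (R − ((Q − S) ∩ S)) ∩ (P ∩ S) but 2 ∉ S Δ ((P ∩ S) − (S Δ R)), so the inclusion fails.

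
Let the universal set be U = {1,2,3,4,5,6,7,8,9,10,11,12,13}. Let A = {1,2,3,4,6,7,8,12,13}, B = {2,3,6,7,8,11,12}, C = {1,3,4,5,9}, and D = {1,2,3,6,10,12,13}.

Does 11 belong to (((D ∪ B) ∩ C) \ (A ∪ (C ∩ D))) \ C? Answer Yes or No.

No

11 ∉ D and 11 ∈ B, so 11 ∈ D ∪ B
11 ∈ (D ∪ B) and 11 ∉ C, so 11 ∉ (D ∪ B) ∩ C
11 ∉ C and 11 ∉ D, so 11 ∉ C ∩ D
11 ∉ A and 11 ∉ (C ∩ D), so 11 ∉ A ∪ (C ∩ D)
11 ∉ ((D ∪ B) ∩ C) and 11 ∉ (A ∪ (C ∩ D)), so 11 ∉ ((D ∪ B) ∩ C) \ (A ∪ (C ∩ D))
11 ∉ (((D ∪ B) ∩ C) \ (A ∪ (C ∩ D))) and 11 ∉ C, so 11 ∉ (((D ∪ B) ∩ C) \ (A ∪ (C ∩ D))) \ C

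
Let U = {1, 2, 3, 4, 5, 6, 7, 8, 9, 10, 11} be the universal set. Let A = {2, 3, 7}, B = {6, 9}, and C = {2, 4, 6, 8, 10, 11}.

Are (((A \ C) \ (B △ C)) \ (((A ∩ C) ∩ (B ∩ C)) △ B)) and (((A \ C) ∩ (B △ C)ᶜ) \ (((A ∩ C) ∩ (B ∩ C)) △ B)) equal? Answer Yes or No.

A \ C = {3, 7}
B △ C = {2, 4, 8, 9, 10, 11}
(A \ C) \ (B △ C) = {3, 7}
A ∩ C = {2}
B ∩ C = {6}
(A ∩ C) ∩ (B ∩ C) = {}
((A ∩ C) ∩ (B ∩ C)) △ B = {6, 9}
((A \ C) \ (B △ C)) \ (((A ∩ C) ∩ (B ∩ C)) △ B) = {3, 7}
(B △ C)ᶜ = {1, 3, 5, 6, 7}
(A \ C) ∩ (B △ C)ᶜ = {3, 7}
((A \ C) ∩ (B △ C)ᶜ) \ (((A ∩ C) ∩ (B ∩ C)) △ B) = {3, 7}
Both equal {3, 7}, so ((A \ C) \ (B △ C)) \ (((A ∩ C) ∩ (B ∩ C)) △ B) = ((A \ C) ∩ (B △ C)ᶜ) \ (((A ∩ C) ∩ (B ∩ C)) △ B).

Yes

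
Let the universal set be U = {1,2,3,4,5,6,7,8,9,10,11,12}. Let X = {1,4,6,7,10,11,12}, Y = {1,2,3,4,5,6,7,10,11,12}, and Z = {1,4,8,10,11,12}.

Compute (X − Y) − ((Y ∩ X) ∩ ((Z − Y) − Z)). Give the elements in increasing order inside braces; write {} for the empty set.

{}

X − Y = {}
Y ∩ X = {1,4,6,7,10,11,12}
Z − Y = {8}
(Z − Y) − Z = {}
(Y ∩ X) ∩ ((Z − Y) − Z) = {}
(X − Y) − ((Y ∩ X) ∩ ((Z − Y) − Z)) = {}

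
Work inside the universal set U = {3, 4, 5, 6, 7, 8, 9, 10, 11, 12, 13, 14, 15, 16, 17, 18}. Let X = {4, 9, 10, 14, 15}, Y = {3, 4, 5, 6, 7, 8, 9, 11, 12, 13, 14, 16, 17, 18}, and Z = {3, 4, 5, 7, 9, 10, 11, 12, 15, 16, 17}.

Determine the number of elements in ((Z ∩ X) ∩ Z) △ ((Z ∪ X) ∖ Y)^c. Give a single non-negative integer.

Z ∩ X = {4, 9, 10, 15}
(Z ∩ X) ∩ Z = {4, 9, 10, 15}
Z ∪ X = {3, 4, 5, 7, 9, 10, 11, 12, 14, 15, 16, 17}
(Z ∪ X) ∖ Y = {10, 15}
((Z ∪ X) ∖ Y)^c = {3, 4, 5, 6, 7, 8, 9, 11, 12, 13, 14, 16, 17, 18}
((Z ∩ X) ∩ Z) △ ((Z ∪ X) ∖ Y)^c = {3, 5, 6, 7, 8, 10, 11, 12, 13, 14, 15, 16, 17, 18}
|((Z ∩ X) ∩ Z) △ ((Z ∪ X) ∖ Y)^c| = 14

14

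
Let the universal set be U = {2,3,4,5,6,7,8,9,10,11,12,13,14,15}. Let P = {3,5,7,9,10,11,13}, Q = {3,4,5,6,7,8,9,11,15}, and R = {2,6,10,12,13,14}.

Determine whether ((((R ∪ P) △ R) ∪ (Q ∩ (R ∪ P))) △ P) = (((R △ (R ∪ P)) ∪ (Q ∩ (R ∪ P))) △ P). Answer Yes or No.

Yes

R ∪ P = {2,3,5,6,7,9,10,11,12,13,14}
(R ∪ P) △ R = {3,5,7,9,11}
Q ∩ (R ∪ P) = {3,5,6,7,9,11}
((R ∪ P) △ R) ∪ (Q ∩ (R ∪ P)) = {3,5,6,7,9,11}
(((R ∪ P) △ R) ∪ (Q ∩ (R ∪ P))) △ P = {6,10,13}
R △ (R ∪ P) = {3,5,7,9,11}
(R △ (R ∪ P)) ∪ (Q ∩ (R ∪ P)) = {3,5,6,7,9,11}
((R △ (R ∪ P)) ∪ (Q ∩ (R ∪ P))) △ P = {6,10,13}
Both equal {6,10,13}, so (((R ∪ P) △ R) ∪ (Q ∩ (R ∪ P))) △ P = ((R △ (R ∪ P)) ∪ (Q ∩ (R ∪ P))) △ P.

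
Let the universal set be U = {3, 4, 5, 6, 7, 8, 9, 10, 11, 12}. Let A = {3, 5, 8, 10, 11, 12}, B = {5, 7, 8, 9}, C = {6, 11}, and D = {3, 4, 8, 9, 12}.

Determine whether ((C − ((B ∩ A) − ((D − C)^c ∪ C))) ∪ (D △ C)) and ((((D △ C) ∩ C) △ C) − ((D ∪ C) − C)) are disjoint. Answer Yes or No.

Yes

B ∩ A = {5, 8}
D − C = {3, 4, 8, 9, 12}
(D − C)^c = {5, 6, 7, 10, 11}
(D − C)^c ∪ C = {5, 6, 7, 10, 11}
(B ∩ A) − ((D − C)^c ∪ C) = {8}
C − ((B ∩ A) − ((D − C)^c ∪ C)) = {6, 11}
D △ C = {3, 4, 6, 8, 9, 11, 12}
(C − ((B ∩ A) − ((D − C)^c ∪ C))) ∪ (D △ C) = {3, 4, 6, 8, 9, 11, 12}
(D △ C) ∩ C = {6, 11}
((D △ C) ∩ C) △ C = {}
D ∪ C = {3, 4, 6, 8, 9, 11, 12}
(D ∪ C) − C = {3, 4, 8, 9, 12}
(((D △ C) ∩ C) △ C) − ((D ∪ C) − C) = {}
{3, 4, 6, 8, 9, 11, 12} and {} share no elements.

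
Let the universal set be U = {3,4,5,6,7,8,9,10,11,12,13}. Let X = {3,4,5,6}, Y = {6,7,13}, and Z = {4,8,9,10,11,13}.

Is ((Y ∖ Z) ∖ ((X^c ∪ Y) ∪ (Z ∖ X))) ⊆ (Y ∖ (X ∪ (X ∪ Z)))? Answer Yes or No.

Y ∖ Z = {6,7}
X^c = {7,8,9,10,11,12,13}
X^c ∪ Y = {6,7,8,9,10,11,12,13}
Z ∖ X = {8,9,10,11,13}
(X^c ∪ Y) ∪ (Z ∖ X) = {6,7,8,9,10,11,12,13}
(Y ∖ Z) ∖ ((X^c ∪ Y) ∪ (Z ∖ X)) = {}
X ∪ Z = {3,4,5,6,8,9,10,11,13}
X ∪ (X ∪ Z) = {3,4,5,6,8,9,10,11,13}
Y ∖ (X ∪ (X ∪ Z)) = {7}
Every element of {} is in {7}, so (Y ∖ Z) ∖ ((X^c ∪ Y) ∪ (Z ∖ X)) ⊆ Y ∖ (X ∪ (X ∪ Z)).

Yes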